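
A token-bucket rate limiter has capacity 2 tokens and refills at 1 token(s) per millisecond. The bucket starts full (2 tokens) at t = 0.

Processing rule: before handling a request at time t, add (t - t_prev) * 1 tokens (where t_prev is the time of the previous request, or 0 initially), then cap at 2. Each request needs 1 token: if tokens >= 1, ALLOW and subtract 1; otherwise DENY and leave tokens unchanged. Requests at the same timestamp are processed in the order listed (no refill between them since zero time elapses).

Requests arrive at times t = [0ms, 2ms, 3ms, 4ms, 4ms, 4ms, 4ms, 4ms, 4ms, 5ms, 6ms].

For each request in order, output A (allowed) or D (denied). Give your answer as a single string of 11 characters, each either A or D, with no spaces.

Simulating step by step:
  req#1 t=0ms: ALLOW
  req#2 t=2ms: ALLOW
  req#3 t=3ms: ALLOW
  req#4 t=4ms: ALLOW
  req#5 t=4ms: ALLOW
  req#6 t=4ms: DENY
  req#7 t=4ms: DENY
  req#8 t=4ms: DENY
  req#9 t=4ms: DENY
  req#10 t=5ms: ALLOW
  req#11 t=6ms: ALLOW

Answer: AAAAADDDDAA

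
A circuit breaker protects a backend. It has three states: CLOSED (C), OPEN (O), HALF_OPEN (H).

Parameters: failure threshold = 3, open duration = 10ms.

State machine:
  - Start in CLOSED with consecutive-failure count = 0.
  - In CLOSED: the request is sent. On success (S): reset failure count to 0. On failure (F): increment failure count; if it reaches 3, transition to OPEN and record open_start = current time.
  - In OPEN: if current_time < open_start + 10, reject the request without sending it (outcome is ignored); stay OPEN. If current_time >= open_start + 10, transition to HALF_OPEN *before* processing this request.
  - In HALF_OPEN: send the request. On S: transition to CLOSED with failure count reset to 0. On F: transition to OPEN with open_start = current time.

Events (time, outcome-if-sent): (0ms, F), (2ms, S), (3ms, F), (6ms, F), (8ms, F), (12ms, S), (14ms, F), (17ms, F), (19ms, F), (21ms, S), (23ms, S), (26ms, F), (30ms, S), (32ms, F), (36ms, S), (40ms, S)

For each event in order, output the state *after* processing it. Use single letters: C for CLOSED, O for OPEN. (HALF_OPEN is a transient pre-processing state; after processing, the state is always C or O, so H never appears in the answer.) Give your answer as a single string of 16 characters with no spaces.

State after each event:
  event#1 t=0ms outcome=F: state=CLOSED
  event#2 t=2ms outcome=S: state=CLOSED
  event#3 t=3ms outcome=F: state=CLOSED
  event#4 t=6ms outcome=F: state=CLOSED
  event#5 t=8ms outcome=F: state=OPEN
  event#6 t=12ms outcome=S: state=OPEN
  event#7 t=14ms outcome=F: state=OPEN
  event#8 t=17ms outcome=F: state=OPEN
  event#9 t=19ms outcome=F: state=OPEN
  event#10 t=21ms outcome=S: state=OPEN
  event#11 t=23ms outcome=S: state=OPEN
  event#12 t=26ms outcome=F: state=OPEN
  event#13 t=30ms outcome=S: state=CLOSED
  event#14 t=32ms outcome=F: state=CLOSED
  event#15 t=36ms outcome=S: state=CLOSED
  event#16 t=40ms outcome=S: state=CLOSED

Answer: CCCCOOOOOOOOCCCC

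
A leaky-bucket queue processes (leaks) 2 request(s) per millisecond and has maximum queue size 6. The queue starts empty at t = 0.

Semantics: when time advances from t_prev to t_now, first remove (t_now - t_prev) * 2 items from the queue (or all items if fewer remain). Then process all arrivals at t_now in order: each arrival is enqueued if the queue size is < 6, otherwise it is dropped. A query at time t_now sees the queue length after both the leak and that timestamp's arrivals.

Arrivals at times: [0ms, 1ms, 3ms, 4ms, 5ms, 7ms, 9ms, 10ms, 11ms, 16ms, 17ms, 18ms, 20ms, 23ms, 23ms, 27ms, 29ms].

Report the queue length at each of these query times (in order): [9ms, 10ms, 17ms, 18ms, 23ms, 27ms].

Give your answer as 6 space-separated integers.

Answer: 1 1 1 1 2 1

Derivation:
Queue lengths at query times:
  query t=9ms: backlog = 1
  query t=10ms: backlog = 1
  query t=17ms: backlog = 1
  query t=18ms: backlog = 1
  query t=23ms: backlog = 2
  query t=27ms: backlog = 1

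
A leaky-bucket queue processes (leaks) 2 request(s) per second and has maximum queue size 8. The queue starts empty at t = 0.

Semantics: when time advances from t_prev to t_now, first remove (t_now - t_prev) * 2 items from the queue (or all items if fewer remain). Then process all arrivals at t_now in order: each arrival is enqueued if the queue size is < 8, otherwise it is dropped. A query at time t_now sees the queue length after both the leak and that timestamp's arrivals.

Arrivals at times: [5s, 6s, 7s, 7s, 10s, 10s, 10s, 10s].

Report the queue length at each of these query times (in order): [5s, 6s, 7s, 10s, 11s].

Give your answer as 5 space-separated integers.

Queue lengths at query times:
  query t=5s: backlog = 1
  query t=6s: backlog = 1
  query t=7s: backlog = 2
  query t=10s: backlog = 4
  query t=11s: backlog = 2

Answer: 1 1 2 4 2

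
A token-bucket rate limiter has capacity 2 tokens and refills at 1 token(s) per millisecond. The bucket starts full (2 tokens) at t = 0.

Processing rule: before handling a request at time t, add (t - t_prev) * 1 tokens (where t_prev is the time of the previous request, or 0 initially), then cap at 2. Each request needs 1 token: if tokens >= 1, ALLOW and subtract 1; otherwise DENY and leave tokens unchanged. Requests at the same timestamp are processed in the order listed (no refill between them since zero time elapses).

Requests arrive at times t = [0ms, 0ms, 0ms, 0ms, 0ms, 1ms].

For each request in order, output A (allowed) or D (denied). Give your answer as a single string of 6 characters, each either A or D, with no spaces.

Answer: AADDDA

Derivation:
Simulating step by step:
  req#1 t=0ms: ALLOW
  req#2 t=0ms: ALLOW
  req#3 t=0ms: DENY
  req#4 t=0ms: DENY
  req#5 t=0ms: DENY
  req#6 t=1ms: ALLOW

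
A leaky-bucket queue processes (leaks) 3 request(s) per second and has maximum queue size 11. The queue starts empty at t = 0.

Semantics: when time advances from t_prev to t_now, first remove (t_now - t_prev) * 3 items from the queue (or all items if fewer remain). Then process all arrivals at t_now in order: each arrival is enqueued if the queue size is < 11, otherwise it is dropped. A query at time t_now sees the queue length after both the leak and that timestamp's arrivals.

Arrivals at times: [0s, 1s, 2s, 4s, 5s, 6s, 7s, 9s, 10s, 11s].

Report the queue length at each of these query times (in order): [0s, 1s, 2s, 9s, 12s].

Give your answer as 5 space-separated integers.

Answer: 1 1 1 1 0

Derivation:
Queue lengths at query times:
  query t=0s: backlog = 1
  query t=1s: backlog = 1
  query t=2s: backlog = 1
  query t=9s: backlog = 1
  query t=12s: backlog = 0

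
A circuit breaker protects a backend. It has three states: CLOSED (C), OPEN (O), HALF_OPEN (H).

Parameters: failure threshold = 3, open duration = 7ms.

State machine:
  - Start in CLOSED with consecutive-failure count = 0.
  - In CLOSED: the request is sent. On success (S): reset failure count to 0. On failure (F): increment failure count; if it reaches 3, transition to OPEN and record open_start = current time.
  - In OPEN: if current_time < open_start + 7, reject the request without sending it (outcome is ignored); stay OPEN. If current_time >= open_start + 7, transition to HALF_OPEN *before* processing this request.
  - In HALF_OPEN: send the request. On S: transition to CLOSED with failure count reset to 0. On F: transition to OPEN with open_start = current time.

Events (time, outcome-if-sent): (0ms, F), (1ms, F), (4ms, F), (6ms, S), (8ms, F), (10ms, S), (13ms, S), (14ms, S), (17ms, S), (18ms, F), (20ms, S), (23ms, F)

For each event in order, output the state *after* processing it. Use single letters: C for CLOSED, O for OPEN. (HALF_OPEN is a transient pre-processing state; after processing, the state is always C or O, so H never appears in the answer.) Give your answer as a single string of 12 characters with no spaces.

Answer: CCOOOOCCCCCC

Derivation:
State after each event:
  event#1 t=0ms outcome=F: state=CLOSED
  event#2 t=1ms outcome=F: state=CLOSED
  event#3 t=4ms outcome=F: state=OPEN
  event#4 t=6ms outcome=S: state=OPEN
  event#5 t=8ms outcome=F: state=OPEN
  event#6 t=10ms outcome=S: state=OPEN
  event#7 t=13ms outcome=S: state=CLOSED
  event#8 t=14ms outcome=S: state=CLOSED
  event#9 t=17ms outcome=S: state=CLOSED
  event#10 t=18ms outcome=F: state=CLOSED
  event#11 t=20ms outcome=S: state=CLOSED
  event#12 t=23ms outcome=F: state=CLOSED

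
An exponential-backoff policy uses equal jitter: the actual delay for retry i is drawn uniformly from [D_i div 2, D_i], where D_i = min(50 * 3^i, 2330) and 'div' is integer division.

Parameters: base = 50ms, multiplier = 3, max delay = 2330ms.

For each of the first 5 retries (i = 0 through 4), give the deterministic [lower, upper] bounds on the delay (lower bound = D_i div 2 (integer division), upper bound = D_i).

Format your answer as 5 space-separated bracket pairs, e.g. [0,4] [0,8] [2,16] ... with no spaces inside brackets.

Answer: [25,50] [75,150] [225,450] [675,1350] [1165,2330]

Derivation:
Computing bounds per retry:
  i=0: D_i=min(50*3^0,2330)=50, bounds=[25,50]
  i=1: D_i=min(50*3^1,2330)=150, bounds=[75,150]
  i=2: D_i=min(50*3^2,2330)=450, bounds=[225,450]
  i=3: D_i=min(50*3^3,2330)=1350, bounds=[675,1350]
  i=4: D_i=min(50*3^4,2330)=2330, bounds=[1165,2330]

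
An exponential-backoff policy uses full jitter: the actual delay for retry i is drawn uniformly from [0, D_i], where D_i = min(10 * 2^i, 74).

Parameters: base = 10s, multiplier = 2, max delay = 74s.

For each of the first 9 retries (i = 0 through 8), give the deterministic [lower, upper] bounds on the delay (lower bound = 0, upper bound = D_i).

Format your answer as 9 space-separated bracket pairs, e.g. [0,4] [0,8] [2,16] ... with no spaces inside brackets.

Answer: [0,10] [0,20] [0,40] [0,74] [0,74] [0,74] [0,74] [0,74] [0,74]

Derivation:
Computing bounds per retry:
  i=0: D_i=min(10*2^0,74)=10, bounds=[0,10]
  i=1: D_i=min(10*2^1,74)=20, bounds=[0,20]
  i=2: D_i=min(10*2^2,74)=40, bounds=[0,40]
  i=3: D_i=min(10*2^3,74)=74, bounds=[0,74]
  i=4: D_i=min(10*2^4,74)=74, bounds=[0,74]
  i=5: D_i=min(10*2^5,74)=74, bounds=[0,74]
  i=6: D_i=min(10*2^6,74)=74, bounds=[0,74]
  i=7: D_i=min(10*2^7,74)=74, bounds=[0,74]
  i=8: D_i=min(10*2^8,74)=74, bounds=[0,74]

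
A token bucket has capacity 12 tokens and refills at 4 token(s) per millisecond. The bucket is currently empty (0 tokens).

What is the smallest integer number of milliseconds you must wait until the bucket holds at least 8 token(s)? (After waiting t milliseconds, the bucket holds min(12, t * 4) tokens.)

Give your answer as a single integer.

Answer: 2

Derivation:
Need t * 4 >= 8, so t >= 8/4.
Smallest integer t = ceil(8/4) = 2.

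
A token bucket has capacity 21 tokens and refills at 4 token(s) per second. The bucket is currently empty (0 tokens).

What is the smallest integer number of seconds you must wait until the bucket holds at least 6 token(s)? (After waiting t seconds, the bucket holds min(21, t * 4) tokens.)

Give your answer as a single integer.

Need t * 4 >= 6, so t >= 6/4.
Smallest integer t = ceil(6/4) = 2.

Answer: 2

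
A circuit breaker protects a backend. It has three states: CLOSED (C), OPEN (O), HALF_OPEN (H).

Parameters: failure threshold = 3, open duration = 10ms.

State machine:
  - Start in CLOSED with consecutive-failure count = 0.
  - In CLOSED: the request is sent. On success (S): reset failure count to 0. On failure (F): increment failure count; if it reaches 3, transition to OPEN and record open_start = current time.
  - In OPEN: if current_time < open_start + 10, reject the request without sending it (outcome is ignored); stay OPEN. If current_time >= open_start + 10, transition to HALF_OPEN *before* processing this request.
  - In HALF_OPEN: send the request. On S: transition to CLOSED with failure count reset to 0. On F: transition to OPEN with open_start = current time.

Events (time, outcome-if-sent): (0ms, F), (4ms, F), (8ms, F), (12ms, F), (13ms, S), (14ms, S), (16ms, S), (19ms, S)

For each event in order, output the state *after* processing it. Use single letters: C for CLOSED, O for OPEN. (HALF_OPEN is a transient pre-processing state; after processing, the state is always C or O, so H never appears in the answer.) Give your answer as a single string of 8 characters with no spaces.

State after each event:
  event#1 t=0ms outcome=F: state=CLOSED
  event#2 t=4ms outcome=F: state=CLOSED
  event#3 t=8ms outcome=F: state=OPEN
  event#4 t=12ms outcome=F: state=OPEN
  event#5 t=13ms outcome=S: state=OPEN
  event#6 t=14ms outcome=S: state=OPEN
  event#7 t=16ms outcome=S: state=OPEN
  event#8 t=19ms outcome=S: state=CLOSED

Answer: CCOOOOOC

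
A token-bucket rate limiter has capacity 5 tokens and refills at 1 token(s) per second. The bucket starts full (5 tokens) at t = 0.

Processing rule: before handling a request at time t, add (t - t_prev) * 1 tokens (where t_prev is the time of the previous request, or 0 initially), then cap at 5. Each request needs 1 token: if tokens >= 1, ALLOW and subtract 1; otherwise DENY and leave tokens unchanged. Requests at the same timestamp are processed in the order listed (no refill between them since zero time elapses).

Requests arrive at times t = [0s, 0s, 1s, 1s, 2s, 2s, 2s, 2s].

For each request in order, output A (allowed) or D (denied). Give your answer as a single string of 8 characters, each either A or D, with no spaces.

Simulating step by step:
  req#1 t=0s: ALLOW
  req#2 t=0s: ALLOW
  req#3 t=1s: ALLOW
  req#4 t=1s: ALLOW
  req#5 t=2s: ALLOW
  req#6 t=2s: ALLOW
  req#7 t=2s: ALLOW
  req#8 t=2s: DENY

Answer: AAAAAAAD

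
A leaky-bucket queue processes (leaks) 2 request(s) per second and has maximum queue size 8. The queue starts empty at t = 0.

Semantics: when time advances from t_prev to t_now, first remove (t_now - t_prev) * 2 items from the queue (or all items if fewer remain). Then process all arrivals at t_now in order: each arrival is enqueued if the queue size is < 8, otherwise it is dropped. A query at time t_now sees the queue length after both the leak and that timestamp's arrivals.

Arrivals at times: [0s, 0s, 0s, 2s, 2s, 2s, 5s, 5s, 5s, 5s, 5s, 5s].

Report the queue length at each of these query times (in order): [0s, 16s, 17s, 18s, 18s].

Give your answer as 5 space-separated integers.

Queue lengths at query times:
  query t=0s: backlog = 3
  query t=16s: backlog = 0
  query t=17s: backlog = 0
  query t=18s: backlog = 0
  query t=18s: backlog = 0

Answer: 3 0 0 0 0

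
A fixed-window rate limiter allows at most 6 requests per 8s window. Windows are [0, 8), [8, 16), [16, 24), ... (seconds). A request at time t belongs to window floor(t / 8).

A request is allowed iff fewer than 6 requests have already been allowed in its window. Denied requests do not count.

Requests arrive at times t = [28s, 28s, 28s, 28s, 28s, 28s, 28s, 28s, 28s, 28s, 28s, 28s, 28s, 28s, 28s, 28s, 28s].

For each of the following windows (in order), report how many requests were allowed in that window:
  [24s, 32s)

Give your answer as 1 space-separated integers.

Answer: 6

Derivation:
Processing requests:
  req#1 t=28s (window 3): ALLOW
  req#2 t=28s (window 3): ALLOW
  req#3 t=28s (window 3): ALLOW
  req#4 t=28s (window 3): ALLOW
  req#5 t=28s (window 3): ALLOW
  req#6 t=28s (window 3): ALLOW
  req#7 t=28s (window 3): DENY
  req#8 t=28s (window 3): DENY
  req#9 t=28s (window 3): DENY
  req#10 t=28s (window 3): DENY
  req#11 t=28s (window 3): DENY
  req#12 t=28s (window 3): DENY
  req#13 t=28s (window 3): DENY
  req#14 t=28s (window 3): DENY
  req#15 t=28s (window 3): DENY
  req#16 t=28s (window 3): DENY
  req#17 t=28s (window 3): DENY

Allowed counts by window: 6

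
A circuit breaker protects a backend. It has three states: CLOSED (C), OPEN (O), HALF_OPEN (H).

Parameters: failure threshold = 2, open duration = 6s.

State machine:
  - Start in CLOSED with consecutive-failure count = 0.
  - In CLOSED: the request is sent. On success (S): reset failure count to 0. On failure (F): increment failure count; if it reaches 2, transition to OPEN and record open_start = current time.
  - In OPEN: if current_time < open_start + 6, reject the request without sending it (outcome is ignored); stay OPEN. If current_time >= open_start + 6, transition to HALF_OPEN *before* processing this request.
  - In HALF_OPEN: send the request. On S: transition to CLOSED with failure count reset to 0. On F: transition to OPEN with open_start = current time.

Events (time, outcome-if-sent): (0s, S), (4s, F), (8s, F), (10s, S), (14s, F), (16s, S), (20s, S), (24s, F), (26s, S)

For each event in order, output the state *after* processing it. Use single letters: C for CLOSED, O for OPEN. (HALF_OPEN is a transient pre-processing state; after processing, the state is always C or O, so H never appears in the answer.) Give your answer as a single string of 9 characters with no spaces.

Answer: CCOOOOCCC

Derivation:
State after each event:
  event#1 t=0s outcome=S: state=CLOSED
  event#2 t=4s outcome=F: state=CLOSED
  event#3 t=8s outcome=F: state=OPEN
  event#4 t=10s outcome=S: state=OPEN
  event#5 t=14s outcome=F: state=OPEN
  event#6 t=16s outcome=S: state=OPEN
  event#7 t=20s outcome=S: state=CLOSED
  event#8 t=24s outcome=F: state=CLOSED
  event#9 t=26s outcome=S: state=CLOSED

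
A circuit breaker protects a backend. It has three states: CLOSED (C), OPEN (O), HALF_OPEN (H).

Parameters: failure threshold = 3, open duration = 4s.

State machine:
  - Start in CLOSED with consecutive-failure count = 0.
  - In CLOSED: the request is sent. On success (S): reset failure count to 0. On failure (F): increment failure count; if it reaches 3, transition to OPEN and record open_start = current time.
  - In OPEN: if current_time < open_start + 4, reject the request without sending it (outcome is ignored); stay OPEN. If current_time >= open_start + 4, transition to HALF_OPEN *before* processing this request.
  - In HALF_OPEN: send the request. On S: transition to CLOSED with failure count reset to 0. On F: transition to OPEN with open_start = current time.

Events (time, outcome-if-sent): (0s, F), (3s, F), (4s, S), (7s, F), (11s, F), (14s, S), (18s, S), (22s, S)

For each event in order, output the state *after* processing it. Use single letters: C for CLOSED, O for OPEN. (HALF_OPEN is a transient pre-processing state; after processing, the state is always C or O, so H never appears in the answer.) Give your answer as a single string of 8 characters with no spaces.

Answer: CCCCCCCC

Derivation:
State after each event:
  event#1 t=0s outcome=F: state=CLOSED
  event#2 t=3s outcome=F: state=CLOSED
  event#3 t=4s outcome=S: state=CLOSED
  event#4 t=7s outcome=F: state=CLOSED
  event#5 t=11s outcome=F: state=CLOSED
  event#6 t=14s outcome=S: state=CLOSED
  event#7 t=18s outcome=S: state=CLOSED
  event#8 t=22s outcome=S: state=CLOSED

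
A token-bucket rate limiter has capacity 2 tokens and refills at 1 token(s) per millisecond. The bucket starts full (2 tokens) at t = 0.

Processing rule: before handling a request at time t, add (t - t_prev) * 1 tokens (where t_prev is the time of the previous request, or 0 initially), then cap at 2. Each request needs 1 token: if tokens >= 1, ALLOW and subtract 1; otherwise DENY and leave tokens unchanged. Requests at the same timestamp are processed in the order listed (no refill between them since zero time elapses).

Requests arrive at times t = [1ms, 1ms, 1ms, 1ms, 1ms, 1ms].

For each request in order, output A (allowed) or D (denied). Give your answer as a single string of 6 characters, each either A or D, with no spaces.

Simulating step by step:
  req#1 t=1ms: ALLOW
  req#2 t=1ms: ALLOW
  req#3 t=1ms: DENY
  req#4 t=1ms: DENY
  req#5 t=1ms: DENY
  req#6 t=1ms: DENY

Answer: AADDDD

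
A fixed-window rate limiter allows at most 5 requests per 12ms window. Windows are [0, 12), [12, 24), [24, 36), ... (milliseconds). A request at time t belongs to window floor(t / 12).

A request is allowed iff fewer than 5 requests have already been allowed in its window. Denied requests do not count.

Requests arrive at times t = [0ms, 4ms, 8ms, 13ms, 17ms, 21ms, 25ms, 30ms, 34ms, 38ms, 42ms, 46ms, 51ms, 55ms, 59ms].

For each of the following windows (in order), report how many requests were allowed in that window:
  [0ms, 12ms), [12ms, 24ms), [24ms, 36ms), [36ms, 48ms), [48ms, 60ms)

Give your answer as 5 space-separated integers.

Answer: 3 3 3 3 3

Derivation:
Processing requests:
  req#1 t=0ms (window 0): ALLOW
  req#2 t=4ms (window 0): ALLOW
  req#3 t=8ms (window 0): ALLOW
  req#4 t=13ms (window 1): ALLOW
  req#5 t=17ms (window 1): ALLOW
  req#6 t=21ms (window 1): ALLOW
  req#7 t=25ms (window 2): ALLOW
  req#8 t=30ms (window 2): ALLOW
  req#9 t=34ms (window 2): ALLOW
  req#10 t=38ms (window 3): ALLOW
  req#11 t=42ms (window 3): ALLOW
  req#12 t=46ms (window 3): ALLOW
  req#13 t=51ms (window 4): ALLOW
  req#14 t=55ms (window 4): ALLOW
  req#15 t=59ms (window 4): ALLOW

Allowed counts by window: 3 3 3 3 3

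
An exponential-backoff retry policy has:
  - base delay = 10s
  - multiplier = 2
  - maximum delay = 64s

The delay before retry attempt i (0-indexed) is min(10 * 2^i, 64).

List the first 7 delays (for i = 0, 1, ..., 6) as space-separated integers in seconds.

Computing each delay:
  i=0: min(10*2^0, 64) = 10
  i=1: min(10*2^1, 64) = 20
  i=2: min(10*2^2, 64) = 40
  i=3: min(10*2^3, 64) = 64
  i=4: min(10*2^4, 64) = 64
  i=5: min(10*2^5, 64) = 64
  i=6: min(10*2^6, 64) = 64

Answer: 10 20 40 64 64 64 64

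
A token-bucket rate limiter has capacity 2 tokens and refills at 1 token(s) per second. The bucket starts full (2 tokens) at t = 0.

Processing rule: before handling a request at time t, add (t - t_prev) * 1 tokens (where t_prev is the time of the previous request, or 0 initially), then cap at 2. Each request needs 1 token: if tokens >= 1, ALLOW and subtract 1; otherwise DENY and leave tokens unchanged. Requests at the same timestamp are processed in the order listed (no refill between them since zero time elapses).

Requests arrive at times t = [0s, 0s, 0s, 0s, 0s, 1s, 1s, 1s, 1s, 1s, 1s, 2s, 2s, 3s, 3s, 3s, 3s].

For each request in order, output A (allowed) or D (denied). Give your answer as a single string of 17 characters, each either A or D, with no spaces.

Answer: AADDDADDDDDADADDD

Derivation:
Simulating step by step:
  req#1 t=0s: ALLOW
  req#2 t=0s: ALLOW
  req#3 t=0s: DENY
  req#4 t=0s: DENY
  req#5 t=0s: DENY
  req#6 t=1s: ALLOW
  req#7 t=1s: DENY
  req#8 t=1s: DENY
  req#9 t=1s: DENY
  req#10 t=1s: DENY
  req#11 t=1s: DENY
  req#12 t=2s: ALLOW
  req#13 t=2s: DENY
  req#14 t=3s: ALLOW
  req#15 t=3s: DENY
  req#16 t=3s: DENY
  req#17 t=3s: DENY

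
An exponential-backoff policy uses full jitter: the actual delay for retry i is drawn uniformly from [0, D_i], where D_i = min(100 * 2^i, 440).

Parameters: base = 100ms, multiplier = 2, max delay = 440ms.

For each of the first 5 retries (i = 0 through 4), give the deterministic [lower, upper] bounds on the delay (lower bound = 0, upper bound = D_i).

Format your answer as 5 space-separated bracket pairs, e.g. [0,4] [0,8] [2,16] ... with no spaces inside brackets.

Answer: [0,100] [0,200] [0,400] [0,440] [0,440]

Derivation:
Computing bounds per retry:
  i=0: D_i=min(100*2^0,440)=100, bounds=[0,100]
  i=1: D_i=min(100*2^1,440)=200, bounds=[0,200]
  i=2: D_i=min(100*2^2,440)=400, bounds=[0,400]
  i=3: D_i=min(100*2^3,440)=440, bounds=[0,440]
  i=4: D_i=min(100*2^4,440)=440, bounds=[0,440]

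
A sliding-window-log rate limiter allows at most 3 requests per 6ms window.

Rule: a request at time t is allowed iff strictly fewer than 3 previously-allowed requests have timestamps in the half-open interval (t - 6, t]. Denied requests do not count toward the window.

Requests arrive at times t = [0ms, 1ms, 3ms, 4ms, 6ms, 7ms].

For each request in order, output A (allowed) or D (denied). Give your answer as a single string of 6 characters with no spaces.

Tracking allowed requests in the window:
  req#1 t=0ms: ALLOW
  req#2 t=1ms: ALLOW
  req#3 t=3ms: ALLOW
  req#4 t=4ms: DENY
  req#5 t=6ms: ALLOW
  req#6 t=7ms: ALLOW

Answer: AAADAA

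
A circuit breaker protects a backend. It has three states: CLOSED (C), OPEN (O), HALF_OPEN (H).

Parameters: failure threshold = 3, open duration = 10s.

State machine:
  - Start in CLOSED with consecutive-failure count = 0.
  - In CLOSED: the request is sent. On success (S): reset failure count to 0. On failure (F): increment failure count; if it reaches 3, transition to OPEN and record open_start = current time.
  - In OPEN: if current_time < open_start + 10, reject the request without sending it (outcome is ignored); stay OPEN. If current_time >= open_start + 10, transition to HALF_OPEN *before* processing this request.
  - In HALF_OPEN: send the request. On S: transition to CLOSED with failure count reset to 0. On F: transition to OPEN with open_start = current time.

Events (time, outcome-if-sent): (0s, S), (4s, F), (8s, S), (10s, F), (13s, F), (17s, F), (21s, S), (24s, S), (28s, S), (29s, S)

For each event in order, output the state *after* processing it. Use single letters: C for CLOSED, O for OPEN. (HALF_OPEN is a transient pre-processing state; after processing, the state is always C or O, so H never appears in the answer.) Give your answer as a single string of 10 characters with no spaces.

Answer: CCCCCOOOCC

Derivation:
State after each event:
  event#1 t=0s outcome=S: state=CLOSED
  event#2 t=4s outcome=F: state=CLOSED
  event#3 t=8s outcome=S: state=CLOSED
  event#4 t=10s outcome=F: state=CLOSED
  event#5 t=13s outcome=F: state=CLOSED
  event#6 t=17s outcome=F: state=OPEN
  event#7 t=21s outcome=S: state=OPEN
  event#8 t=24s outcome=S: state=OPEN
  event#9 t=28s outcome=S: state=CLOSED
  event#10 t=29s outcome=S: state=CLOSED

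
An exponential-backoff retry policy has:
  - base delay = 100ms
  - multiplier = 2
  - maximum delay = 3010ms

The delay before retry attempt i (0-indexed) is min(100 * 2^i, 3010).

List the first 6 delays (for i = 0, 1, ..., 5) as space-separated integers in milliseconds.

Answer: 100 200 400 800 1600 3010

Derivation:
Computing each delay:
  i=0: min(100*2^0, 3010) = 100
  i=1: min(100*2^1, 3010) = 200
  i=2: min(100*2^2, 3010) = 400
  i=3: min(100*2^3, 3010) = 800
  i=4: min(100*2^4, 3010) = 1600
  i=5: min(100*2^5, 3010) = 3010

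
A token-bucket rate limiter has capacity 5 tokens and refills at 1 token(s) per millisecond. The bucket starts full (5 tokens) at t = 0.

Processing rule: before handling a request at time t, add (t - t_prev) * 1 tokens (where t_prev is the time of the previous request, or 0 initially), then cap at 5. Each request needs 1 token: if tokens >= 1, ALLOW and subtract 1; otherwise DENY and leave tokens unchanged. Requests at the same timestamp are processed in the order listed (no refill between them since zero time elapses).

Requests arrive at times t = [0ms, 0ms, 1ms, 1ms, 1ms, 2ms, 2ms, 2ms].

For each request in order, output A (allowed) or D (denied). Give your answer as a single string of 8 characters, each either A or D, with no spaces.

Simulating step by step:
  req#1 t=0ms: ALLOW
  req#2 t=0ms: ALLOW
  req#3 t=1ms: ALLOW
  req#4 t=1ms: ALLOW
  req#5 t=1ms: ALLOW
  req#6 t=2ms: ALLOW
  req#7 t=2ms: ALLOW
  req#8 t=2ms: DENY

Answer: AAAAAAAD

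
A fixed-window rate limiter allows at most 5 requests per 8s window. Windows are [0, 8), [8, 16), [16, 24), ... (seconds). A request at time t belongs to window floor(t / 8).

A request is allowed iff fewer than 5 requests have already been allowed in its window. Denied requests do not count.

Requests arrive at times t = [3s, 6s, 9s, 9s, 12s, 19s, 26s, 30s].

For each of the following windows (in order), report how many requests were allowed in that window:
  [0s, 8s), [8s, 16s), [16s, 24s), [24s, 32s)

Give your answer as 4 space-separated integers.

Answer: 2 3 1 2

Derivation:
Processing requests:
  req#1 t=3s (window 0): ALLOW
  req#2 t=6s (window 0): ALLOW
  req#3 t=9s (window 1): ALLOW
  req#4 t=9s (window 1): ALLOW
  req#5 t=12s (window 1): ALLOW
  req#6 t=19s (window 2): ALLOW
  req#7 t=26s (window 3): ALLOW
  req#8 t=30s (window 3): ALLOW

Allowed counts by window: 2 3 1 2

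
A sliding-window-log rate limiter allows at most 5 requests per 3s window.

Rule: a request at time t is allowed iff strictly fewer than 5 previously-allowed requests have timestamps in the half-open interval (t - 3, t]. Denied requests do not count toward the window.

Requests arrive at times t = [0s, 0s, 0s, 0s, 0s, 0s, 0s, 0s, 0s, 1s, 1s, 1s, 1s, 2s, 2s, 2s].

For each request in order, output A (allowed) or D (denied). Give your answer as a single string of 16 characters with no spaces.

Answer: AAAAADDDDDDDDDDD

Derivation:
Tracking allowed requests in the window:
  req#1 t=0s: ALLOW
  req#2 t=0s: ALLOW
  req#3 t=0s: ALLOW
  req#4 t=0s: ALLOW
  req#5 t=0s: ALLOW
  req#6 t=0s: DENY
  req#7 t=0s: DENY
  req#8 t=0s: DENY
  req#9 t=0s: DENY
  req#10 t=1s: DENY
  req#11 t=1s: DENY
  req#12 t=1s: DENY
  req#13 t=1s: DENY
  req#14 t=2s: DENY
  req#15 t=2s: DENY
  req#16 t=2s: DENY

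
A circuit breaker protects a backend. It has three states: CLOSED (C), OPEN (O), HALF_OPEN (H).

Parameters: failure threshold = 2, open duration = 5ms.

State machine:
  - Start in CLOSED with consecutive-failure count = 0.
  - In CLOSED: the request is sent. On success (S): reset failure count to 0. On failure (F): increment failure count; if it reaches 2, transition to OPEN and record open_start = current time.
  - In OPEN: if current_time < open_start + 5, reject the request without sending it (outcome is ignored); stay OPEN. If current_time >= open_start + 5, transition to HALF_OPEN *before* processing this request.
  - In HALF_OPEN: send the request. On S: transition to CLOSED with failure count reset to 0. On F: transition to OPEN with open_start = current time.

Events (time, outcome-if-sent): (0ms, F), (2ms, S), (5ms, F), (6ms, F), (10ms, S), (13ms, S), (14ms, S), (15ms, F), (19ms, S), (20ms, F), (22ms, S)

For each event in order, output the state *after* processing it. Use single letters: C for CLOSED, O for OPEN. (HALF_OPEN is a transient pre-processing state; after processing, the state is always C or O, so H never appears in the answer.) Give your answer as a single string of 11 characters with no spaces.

Answer: CCCOOCCCCCC

Derivation:
State after each event:
  event#1 t=0ms outcome=F: state=CLOSED
  event#2 t=2ms outcome=S: state=CLOSED
  event#3 t=5ms outcome=F: state=CLOSED
  event#4 t=6ms outcome=F: state=OPEN
  event#5 t=10ms outcome=S: state=OPEN
  event#6 t=13ms outcome=S: state=CLOSED
  event#7 t=14ms outcome=S: state=CLOSED
  event#8 t=15ms outcome=F: state=CLOSED
  event#9 t=19ms outcome=S: state=CLOSED
  event#10 t=20ms outcome=F: state=CLOSED
  event#11 t=22ms outcome=S: state=CLOSED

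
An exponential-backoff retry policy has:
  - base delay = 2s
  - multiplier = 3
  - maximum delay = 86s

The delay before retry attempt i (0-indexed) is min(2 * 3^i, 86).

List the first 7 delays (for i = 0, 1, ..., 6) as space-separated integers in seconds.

Computing each delay:
  i=0: min(2*3^0, 86) = 2
  i=1: min(2*3^1, 86) = 6
  i=2: min(2*3^2, 86) = 18
  i=3: min(2*3^3, 86) = 54
  i=4: min(2*3^4, 86) = 86
  i=5: min(2*3^5, 86) = 86
  i=6: min(2*3^6, 86) = 86

Answer: 2 6 18 54 86 86 86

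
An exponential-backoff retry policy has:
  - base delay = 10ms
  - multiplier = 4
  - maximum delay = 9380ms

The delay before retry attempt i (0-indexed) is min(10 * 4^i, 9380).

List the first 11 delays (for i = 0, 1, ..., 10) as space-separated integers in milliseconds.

Answer: 10 40 160 640 2560 9380 9380 9380 9380 9380 9380

Derivation:
Computing each delay:
  i=0: min(10*4^0, 9380) = 10
  i=1: min(10*4^1, 9380) = 40
  i=2: min(10*4^2, 9380) = 160
  i=3: min(10*4^3, 9380) = 640
  i=4: min(10*4^4, 9380) = 2560
  i=5: min(10*4^5, 9380) = 9380
  i=6: min(10*4^6, 9380) = 9380
  i=7: min(10*4^7, 9380) = 9380
  i=8: min(10*4^8, 9380) = 9380
  i=9: min(10*4^9, 9380) = 9380
  i=10: min(10*4^10, 9380) = 9380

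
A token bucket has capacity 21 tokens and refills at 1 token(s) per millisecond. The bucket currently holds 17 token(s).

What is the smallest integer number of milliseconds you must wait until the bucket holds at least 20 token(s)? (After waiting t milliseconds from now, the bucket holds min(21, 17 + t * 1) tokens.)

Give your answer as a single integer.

Need 17 + t * 1 >= 20, so t >= 3/1.
Smallest integer t = ceil(3/1) = 3.

Answer: 3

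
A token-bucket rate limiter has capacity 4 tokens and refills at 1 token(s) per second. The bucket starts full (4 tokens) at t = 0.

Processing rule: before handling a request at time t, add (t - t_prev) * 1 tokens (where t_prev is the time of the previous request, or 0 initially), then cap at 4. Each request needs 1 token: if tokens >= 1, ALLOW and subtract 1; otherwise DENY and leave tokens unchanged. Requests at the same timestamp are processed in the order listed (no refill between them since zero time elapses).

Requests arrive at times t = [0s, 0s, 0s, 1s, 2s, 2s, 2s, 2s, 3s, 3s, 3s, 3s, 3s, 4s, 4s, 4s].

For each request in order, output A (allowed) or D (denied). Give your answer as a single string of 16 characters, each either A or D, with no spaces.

Answer: AAAAAADDADDDDADD

Derivation:
Simulating step by step:
  req#1 t=0s: ALLOW
  req#2 t=0s: ALLOW
  req#3 t=0s: ALLOW
  req#4 t=1s: ALLOW
  req#5 t=2s: ALLOW
  req#6 t=2s: ALLOW
  req#7 t=2s: DENY
  req#8 t=2s: DENY
  req#9 t=3s: ALLOW
  req#10 t=3s: DENY
  req#11 t=3s: DENY
  req#12 t=3s: DENY
  req#13 t=3s: DENY
  req#14 t=4s: ALLOW
  req#15 t=4s: DENY
  req#16 t=4s: DENY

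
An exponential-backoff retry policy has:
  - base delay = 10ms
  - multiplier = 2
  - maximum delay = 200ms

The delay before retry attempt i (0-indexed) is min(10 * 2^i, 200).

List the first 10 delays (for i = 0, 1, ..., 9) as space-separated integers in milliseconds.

Answer: 10 20 40 80 160 200 200 200 200 200

Derivation:
Computing each delay:
  i=0: min(10*2^0, 200) = 10
  i=1: min(10*2^1, 200) = 20
  i=2: min(10*2^2, 200) = 40
  i=3: min(10*2^3, 200) = 80
  i=4: min(10*2^4, 200) = 160
  i=5: min(10*2^5, 200) = 200
  i=6: min(10*2^6, 200) = 200
  i=7: min(10*2^7, 200) = 200
  i=8: min(10*2^8, 200) = 200
  i=9: min(10*2^9, 200) = 200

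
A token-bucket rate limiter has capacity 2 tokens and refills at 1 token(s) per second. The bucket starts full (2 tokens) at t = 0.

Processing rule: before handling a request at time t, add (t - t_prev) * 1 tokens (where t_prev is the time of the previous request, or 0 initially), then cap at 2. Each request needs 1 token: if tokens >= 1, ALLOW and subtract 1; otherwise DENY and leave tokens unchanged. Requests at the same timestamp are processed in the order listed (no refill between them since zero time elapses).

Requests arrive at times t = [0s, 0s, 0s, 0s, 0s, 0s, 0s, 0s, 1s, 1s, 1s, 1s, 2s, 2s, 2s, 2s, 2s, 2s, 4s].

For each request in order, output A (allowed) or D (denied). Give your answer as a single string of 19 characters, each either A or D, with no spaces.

Simulating step by step:
  req#1 t=0s: ALLOW
  req#2 t=0s: ALLOW
  req#3 t=0s: DENY
  req#4 t=0s: DENY
  req#5 t=0s: DENY
  req#6 t=0s: DENY
  req#7 t=0s: DENY
  req#8 t=0s: DENY
  req#9 t=1s: ALLOW
  req#10 t=1s: DENY
  req#11 t=1s: DENY
  req#12 t=1s: DENY
  req#13 t=2s: ALLOW
  req#14 t=2s: DENY
  req#15 t=2s: DENY
  req#16 t=2s: DENY
  req#17 t=2s: DENY
  req#18 t=2s: DENY
  req#19 t=4s: ALLOW

Answer: AADDDDDDADDDADDDDDA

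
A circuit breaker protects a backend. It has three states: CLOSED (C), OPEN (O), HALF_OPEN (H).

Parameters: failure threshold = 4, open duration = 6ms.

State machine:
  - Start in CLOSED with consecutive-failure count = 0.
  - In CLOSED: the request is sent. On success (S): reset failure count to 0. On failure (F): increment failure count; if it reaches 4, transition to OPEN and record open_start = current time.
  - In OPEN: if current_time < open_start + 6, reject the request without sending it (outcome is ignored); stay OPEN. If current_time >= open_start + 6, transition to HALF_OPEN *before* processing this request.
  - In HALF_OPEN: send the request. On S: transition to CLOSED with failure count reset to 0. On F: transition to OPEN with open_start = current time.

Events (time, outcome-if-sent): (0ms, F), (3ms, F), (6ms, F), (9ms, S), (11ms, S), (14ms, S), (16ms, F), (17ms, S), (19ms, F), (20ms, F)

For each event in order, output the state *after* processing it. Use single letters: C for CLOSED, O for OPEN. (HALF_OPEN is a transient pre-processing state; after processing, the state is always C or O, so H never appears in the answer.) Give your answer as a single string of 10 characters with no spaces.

Answer: CCCCCCCCCC

Derivation:
State after each event:
  event#1 t=0ms outcome=F: state=CLOSED
  event#2 t=3ms outcome=F: state=CLOSED
  event#3 t=6ms outcome=F: state=CLOSED
  event#4 t=9ms outcome=S: state=CLOSED
  event#5 t=11ms outcome=S: state=CLOSED
  event#6 t=14ms outcome=S: state=CLOSED
  event#7 t=16ms outcome=F: state=CLOSED
  event#8 t=17ms outcome=S: state=CLOSED
  event#9 t=19ms outcome=F: state=CLOSED
  event#10 t=20ms outcome=F: state=CLOSED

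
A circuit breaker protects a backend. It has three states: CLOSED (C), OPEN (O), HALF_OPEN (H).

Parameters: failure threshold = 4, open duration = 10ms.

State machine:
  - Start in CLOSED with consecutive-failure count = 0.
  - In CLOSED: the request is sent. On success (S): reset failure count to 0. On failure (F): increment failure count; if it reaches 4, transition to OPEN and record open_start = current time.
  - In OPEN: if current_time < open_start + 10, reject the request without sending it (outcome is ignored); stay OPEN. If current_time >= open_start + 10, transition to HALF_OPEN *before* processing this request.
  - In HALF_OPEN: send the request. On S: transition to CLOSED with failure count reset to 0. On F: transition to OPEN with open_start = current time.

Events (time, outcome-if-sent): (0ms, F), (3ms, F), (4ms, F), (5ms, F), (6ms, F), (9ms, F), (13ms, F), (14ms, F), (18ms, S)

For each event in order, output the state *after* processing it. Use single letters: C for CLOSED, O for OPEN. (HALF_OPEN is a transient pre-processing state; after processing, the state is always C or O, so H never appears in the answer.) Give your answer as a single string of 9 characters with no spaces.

State after each event:
  event#1 t=0ms outcome=F: state=CLOSED
  event#2 t=3ms outcome=F: state=CLOSED
  event#3 t=4ms outcome=F: state=CLOSED
  event#4 t=5ms outcome=F: state=OPEN
  event#5 t=6ms outcome=F: state=OPEN
  event#6 t=9ms outcome=F: state=OPEN
  event#7 t=13ms outcome=F: state=OPEN
  event#8 t=14ms outcome=F: state=OPEN
  event#9 t=18ms outcome=S: state=CLOSED

Answer: CCCOOOOOC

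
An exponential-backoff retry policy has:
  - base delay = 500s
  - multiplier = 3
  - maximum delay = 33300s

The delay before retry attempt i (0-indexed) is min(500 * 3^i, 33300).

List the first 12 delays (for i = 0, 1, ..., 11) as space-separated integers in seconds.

Computing each delay:
  i=0: min(500*3^0, 33300) = 500
  i=1: min(500*3^1, 33300) = 1500
  i=2: min(500*3^2, 33300) = 4500
  i=3: min(500*3^3, 33300) = 13500
  i=4: min(500*3^4, 33300) = 33300
  i=5: min(500*3^5, 33300) = 33300
  i=6: min(500*3^6, 33300) = 33300
  i=7: min(500*3^7, 33300) = 33300
  i=8: min(500*3^8, 33300) = 33300
  i=9: min(500*3^9, 33300) = 33300
  i=10: min(500*3^10, 33300) = 33300
  i=11: min(500*3^11, 33300) = 33300

Answer: 500 1500 4500 13500 33300 33300 33300 33300 33300 33300 33300 33300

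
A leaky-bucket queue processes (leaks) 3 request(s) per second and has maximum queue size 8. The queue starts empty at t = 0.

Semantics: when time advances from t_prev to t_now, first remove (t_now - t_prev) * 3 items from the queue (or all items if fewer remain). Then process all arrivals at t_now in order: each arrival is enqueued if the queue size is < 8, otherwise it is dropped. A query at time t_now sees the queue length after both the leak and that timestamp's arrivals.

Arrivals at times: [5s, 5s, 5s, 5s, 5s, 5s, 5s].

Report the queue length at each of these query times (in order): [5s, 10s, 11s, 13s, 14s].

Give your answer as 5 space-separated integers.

Answer: 7 0 0 0 0

Derivation:
Queue lengths at query times:
  query t=5s: backlog = 7
  query t=10s: backlog = 0
  query t=11s: backlog = 0
  query t=13s: backlog = 0
  query t=14s: backlog = 0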